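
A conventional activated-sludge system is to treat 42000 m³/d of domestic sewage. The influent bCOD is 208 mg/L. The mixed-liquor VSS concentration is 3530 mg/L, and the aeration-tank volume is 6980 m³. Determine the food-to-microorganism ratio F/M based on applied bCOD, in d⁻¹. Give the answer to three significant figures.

F/M ≈ 0.355 d⁻¹

F/M = Q·S₀ / (V·X) = 42000 × 208 / (6980 × 3530) = 0.3546 g bCOD·(g VSS·d)⁻¹.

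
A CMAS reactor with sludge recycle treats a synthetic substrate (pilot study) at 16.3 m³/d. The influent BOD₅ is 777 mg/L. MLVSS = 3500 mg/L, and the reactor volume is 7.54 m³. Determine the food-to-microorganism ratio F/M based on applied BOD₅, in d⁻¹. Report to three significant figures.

F/M = applied load / biomass = Q·S₀/(V·X) = 16.3 × 777 / (7.540 × 3500) = 0.4799 d⁻¹.

F/M ≈ 0.480 d⁻¹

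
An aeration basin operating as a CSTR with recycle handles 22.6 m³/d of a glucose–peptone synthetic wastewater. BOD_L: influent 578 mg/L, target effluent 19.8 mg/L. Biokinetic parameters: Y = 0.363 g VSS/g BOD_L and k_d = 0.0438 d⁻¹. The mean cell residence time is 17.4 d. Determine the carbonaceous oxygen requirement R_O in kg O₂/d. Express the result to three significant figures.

Observed yield with endogenous decay: Y_obs = Y / (1 + k_d·θ_c) = 0.363 / (1 + 0.0438 × 17.4) = 0.363 / 1.762 = 0.2060 g VSS/g BOD_L.
Substrate removed = Q·(S₀ − S) = 22.6 m³/d × (578 − 19.8) g/m³ = 1.26×10^4 g/d = 12.62 kg/d.
P_X = Y_obs·Q·(S₀ − S) = 0.2060 × 12.62 = 2.599 kg VSS/d.
Carbonaceous O₂ demand = substrate oxidised − cell-mass equivalent = 12.62 − 1.42 × 2.599 = 8.925 kg O₂/d.

R_O ≈ 8.93 kg O₂/d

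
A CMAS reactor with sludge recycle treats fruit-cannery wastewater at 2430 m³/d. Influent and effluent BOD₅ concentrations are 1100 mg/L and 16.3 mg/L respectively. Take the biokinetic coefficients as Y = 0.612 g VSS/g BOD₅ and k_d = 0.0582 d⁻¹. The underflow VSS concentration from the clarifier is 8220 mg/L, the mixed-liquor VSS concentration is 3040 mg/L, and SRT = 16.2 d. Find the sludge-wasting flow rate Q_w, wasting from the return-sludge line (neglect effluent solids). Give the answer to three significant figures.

From the SRT design equation V = Y Q (S₀−S) θ_c / [X (1 + k_d θ_c)] = 0.612 × 2430 × (1100 − 16.3) × 16.2 / [3040 × (1 + 0.0582 × 16.2)] = 2.61×10^7 / 5906 = 4420 m³.
Wasting from the return line (neglecting effluent solids): Q_w = V·X / (θ_c·X_r) = 4420 × 3040 / (16.2 × 8220) = 100.9 m³/d.

Q_w ≈ 101 m³/d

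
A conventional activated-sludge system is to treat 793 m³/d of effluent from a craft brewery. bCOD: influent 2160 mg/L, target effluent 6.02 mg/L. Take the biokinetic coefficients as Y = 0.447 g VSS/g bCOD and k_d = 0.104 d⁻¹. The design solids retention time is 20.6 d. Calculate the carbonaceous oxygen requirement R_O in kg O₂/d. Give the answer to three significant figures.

R_O ≈ 1360 kg O₂/d

Y_obs = Y / (1 + k_d θ_c) = 0.447 / (1 + 0.104 × 20.6) = 0.447 / 3.142 = 0.1422.
Q·(S₀ − S) = 793 × (2160 − 6.02) × 10⁻³ = 1708 kg/d removed.
Biomass synthesised: P_X = Y_obs × 1708 = 243.0 kg VSS/d.
Carbonaceous O₂ demand = substrate oxidised − cell-mass equivalent = 1708 − 1.42 × 243.0 = 1363 kg O₂/d.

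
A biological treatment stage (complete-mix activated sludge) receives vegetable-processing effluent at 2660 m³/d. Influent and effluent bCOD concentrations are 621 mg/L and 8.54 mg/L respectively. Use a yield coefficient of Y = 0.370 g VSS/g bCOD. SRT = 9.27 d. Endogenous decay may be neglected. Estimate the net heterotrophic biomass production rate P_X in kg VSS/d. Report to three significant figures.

With endogenous decay neglected, the observed yield equals the true yield: Y_obs = Y = 0.370 g VSS/g bCOD.
ΔS = 621 − 8.54 = 612.5 mg/L, so the substrate removal rate is 2660 × 612.5/1000 = 1629 kg bCOD/d.
So the net sludge growth is P_X = 0.3700 × 1629 = 602.8 kg VSS/d.

P_X ≈ 603 kg VSS/d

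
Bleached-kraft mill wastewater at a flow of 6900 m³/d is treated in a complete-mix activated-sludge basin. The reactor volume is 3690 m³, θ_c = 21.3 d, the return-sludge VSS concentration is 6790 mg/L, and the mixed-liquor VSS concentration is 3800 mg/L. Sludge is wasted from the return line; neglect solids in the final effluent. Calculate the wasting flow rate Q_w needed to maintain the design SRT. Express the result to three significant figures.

Q_w ≈ 97.0 m³/d

θ_c = V·X/(Q_w·X_r) when wasting from the recycle, so Q_w = V·X/(θ_c·X_r) = 3690 × 3800 / (21.3 × 6790) = 96.95 m³/d.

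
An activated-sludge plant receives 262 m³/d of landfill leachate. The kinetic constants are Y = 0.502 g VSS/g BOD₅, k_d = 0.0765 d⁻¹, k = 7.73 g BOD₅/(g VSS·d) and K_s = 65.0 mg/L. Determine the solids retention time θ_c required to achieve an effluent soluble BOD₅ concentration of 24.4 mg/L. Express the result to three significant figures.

From 1/θ_c = Y·k·S/(K_s + S) − k_d: Y·k·S/(K_s+S) = 0.502 × 7.73 × 24.4 / (65.0 + 24.4) = 1.059 d⁻¹.
θ_c = 1/(μ − k_d) = 1/(1.059 − 0.0765) = 1/0.9826 = 1.018 d.

θ_c ≈ 1.02 d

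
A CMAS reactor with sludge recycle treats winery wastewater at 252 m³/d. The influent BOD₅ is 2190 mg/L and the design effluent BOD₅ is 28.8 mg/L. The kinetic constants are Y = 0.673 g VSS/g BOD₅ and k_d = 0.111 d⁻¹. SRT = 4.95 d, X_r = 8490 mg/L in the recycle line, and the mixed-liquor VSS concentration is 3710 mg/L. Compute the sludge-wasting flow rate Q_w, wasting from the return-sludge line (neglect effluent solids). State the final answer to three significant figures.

From the SRT design equation V = Y Q (S₀−S) θ_c / [X (1 + k_d θ_c)] = 0.673 × 252 × (2190 − 28.8) × 4.95 / [3710 × (1 + 0.111 × 4.95)] = 1.81×10^6 / 5748 = 315.6 m³.
θ_c = V·X/(Q_w·X_r) when wasting from the recycle, so Q_w = V·X/(θ_c·X_r) = 315.6 × 3710 / (4.95 × 8490) = 27.86 m³/d.

Q_w ≈ 27.9 m³/d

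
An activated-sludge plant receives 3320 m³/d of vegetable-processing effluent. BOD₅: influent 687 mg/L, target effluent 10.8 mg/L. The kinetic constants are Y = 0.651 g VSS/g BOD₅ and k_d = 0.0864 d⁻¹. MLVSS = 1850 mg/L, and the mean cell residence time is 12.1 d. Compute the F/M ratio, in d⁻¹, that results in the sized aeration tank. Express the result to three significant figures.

F/M ≈ 0.264 d⁻¹

Steady-state biomass mass balance: V·X·(1 + k_d·θ_c) = Y·Q·(S₀ − S)·θ_c, so V = 0.651 × 3320 × (687 − 10.8) × 12.1 / [1850 × (1 + 0.0864 × 12.1)] = 1.77×10^7 / 3784 = 4673 m³.
Food-to-microorganism ratio F/M = Q S₀ / (V X) = 3320 × 687 / (4673 × 1850) = 0.2638 d⁻¹.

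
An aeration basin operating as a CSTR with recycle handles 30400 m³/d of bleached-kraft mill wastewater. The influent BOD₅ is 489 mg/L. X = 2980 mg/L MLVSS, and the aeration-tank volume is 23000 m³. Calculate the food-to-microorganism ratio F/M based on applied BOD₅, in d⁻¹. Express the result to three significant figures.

F/M ≈ 0.217 d⁻¹

F/M = Q·S₀ / (V·X) = 30400 × 489 / (23000 × 2980) = 0.2169 g BOD₅·(g VSS·d)⁻¹.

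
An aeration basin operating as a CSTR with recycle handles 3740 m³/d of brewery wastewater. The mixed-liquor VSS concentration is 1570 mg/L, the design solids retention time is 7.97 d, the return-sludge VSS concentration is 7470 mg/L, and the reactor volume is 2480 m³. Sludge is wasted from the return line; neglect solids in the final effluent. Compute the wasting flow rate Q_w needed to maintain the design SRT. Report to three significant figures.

Q_w ≈ 65.4 m³/d

θ_c = V·X/(Q_w·X_r) when wasting from the recycle, so Q_w = V·X/(θ_c·X_r) = 2480 × 1570 / (7.97 × 7470) = 65.40 m³/d.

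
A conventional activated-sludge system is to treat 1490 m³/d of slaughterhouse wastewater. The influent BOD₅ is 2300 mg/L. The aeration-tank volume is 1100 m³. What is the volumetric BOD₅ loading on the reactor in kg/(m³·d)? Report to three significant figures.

L_v ≈ 3.12 kg BOD₅/(m³·d)

Applied BOD₅ load per unit volume = Q·S₀/V = (1490 × 2300/1000)/1100 = 3.115 kg BOD₅·m⁻³·d⁻¹.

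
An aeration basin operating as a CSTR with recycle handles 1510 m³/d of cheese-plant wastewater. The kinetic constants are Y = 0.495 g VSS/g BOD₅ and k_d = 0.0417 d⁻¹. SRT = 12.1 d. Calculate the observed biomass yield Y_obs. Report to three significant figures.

Y_obs ≈ 0.329 g VSS/g BOD₅

Y_obs = Y / (1 + k_d θ_c) = 0.495 / (1 + 0.0417 × 12.1) = 0.495 / 1.505 = 0.3290.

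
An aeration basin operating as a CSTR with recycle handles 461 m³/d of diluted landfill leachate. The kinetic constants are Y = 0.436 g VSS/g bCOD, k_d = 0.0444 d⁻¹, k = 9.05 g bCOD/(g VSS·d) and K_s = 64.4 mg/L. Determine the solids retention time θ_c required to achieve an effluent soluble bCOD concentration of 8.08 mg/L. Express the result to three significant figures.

θ_c ≈ 2.53 d

From 1/θ_c = Y·k·S/(K_s + S) − k_d: Y·k·S/(K_s+S) = 0.436 × 9.05 × 8.08 / (64.4 + 8.08) = 0.4399 d⁻¹.
Then 1/θ_c = μ − k_d = 0.4399 − 0.0444 = 0.3955 d⁻¹, giving θ_c = 2.529 d.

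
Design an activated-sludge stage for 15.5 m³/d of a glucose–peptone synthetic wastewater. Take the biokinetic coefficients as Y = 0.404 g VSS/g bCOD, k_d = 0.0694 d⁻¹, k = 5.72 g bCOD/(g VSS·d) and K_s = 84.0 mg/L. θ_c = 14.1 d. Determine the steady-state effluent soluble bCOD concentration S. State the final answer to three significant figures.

S ≈ 5.43 mg/L

From the Monod/SRT balance for a CMAS, S = K_s·(1+k_d θ_c)/[θ_c·(Y k − k_d) − 1] = 84.0 × (1 + 0.0694 × 14.1) / [14.1 × (0.404 × 5.72 − 0.0694) − 1] = 166.2 / 30.60 = 5.430 mg/L.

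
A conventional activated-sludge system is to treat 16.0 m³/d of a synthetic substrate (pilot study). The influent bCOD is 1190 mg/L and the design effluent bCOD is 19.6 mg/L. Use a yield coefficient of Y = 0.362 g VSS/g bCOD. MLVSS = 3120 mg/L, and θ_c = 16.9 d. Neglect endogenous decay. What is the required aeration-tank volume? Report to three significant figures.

V ≈ 36.7 m³

V·X = Y·Q·ΔS·θ_c gives V = 0.362 × 16.0 × (1190 − 19.6) × 16.9 / 3120 = 36.72 m³.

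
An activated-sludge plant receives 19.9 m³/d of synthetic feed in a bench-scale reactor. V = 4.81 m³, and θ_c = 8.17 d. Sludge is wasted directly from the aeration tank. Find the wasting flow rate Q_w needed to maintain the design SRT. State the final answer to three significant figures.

Wasting from the aeration tank: Q_w = V / θ_c = 4.810 / 8.17 = 0.5887 m³/d.

Q_w ≈ 0.589 m³/d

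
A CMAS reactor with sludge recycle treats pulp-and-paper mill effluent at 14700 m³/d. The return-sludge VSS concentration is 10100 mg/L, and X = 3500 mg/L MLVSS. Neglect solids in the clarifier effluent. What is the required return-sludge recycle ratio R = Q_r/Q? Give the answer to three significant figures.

Mass balance around the secondary clarifier (neglecting effluent solids): R = X / (X_r − X) = 3500 / (10100 − 3500) = 0.5303.

R ≈ 0.530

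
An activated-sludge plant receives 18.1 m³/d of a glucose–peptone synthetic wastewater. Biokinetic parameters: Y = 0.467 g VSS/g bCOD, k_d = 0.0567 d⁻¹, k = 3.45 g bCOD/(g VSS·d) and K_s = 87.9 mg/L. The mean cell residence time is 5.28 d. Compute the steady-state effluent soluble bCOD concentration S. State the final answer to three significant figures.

Effluent substrate depends only on kinetics and SRT: S = K_s(1 + k_d θ_c) / [θ_c(Yk − k_d) − 1] = 87.9 × (1 + 0.0567 × 5.28) / [5.28 × (0.467 × 3.45 − 0.0567) − 1] = 114.2 / 7.207 = 15.85 mg/L.

S ≈ 15.8 mg/L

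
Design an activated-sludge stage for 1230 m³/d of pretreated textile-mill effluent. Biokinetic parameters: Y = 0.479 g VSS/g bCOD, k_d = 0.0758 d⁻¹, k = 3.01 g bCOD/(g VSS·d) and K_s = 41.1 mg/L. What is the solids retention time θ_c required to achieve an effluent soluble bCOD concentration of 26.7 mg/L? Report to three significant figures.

From 1/θ_c = Y·k·S/(K_s + S) − k_d: Y·k·S/(K_s+S) = 0.479 × 3.01 × 26.7 / (41.1 + 26.7) = 0.5678 d⁻¹.
1/θ_c = 0.5678 − 0.0758 = 0.4920 d⁻¹, so θ_c = 2.033 d.

θ_c ≈ 2.03 d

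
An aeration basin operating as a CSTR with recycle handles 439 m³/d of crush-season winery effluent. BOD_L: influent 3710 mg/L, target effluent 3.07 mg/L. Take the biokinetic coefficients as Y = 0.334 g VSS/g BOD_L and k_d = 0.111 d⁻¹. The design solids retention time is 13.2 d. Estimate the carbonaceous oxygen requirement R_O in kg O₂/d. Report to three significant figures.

R_O ≈ 1310 kg O₂/d

Observed yield with endogenous decay: Y_obs = Y / (1 + k_d·θ_c) = 0.334 / (1 + 0.111 × 13.2) = 0.334 / 2.465 = 0.1355 g VSS/g BOD_L.
Q·(S₀ − S) = 439 × (3710 − 3.07) × 10⁻³ = 1627 kg/d removed.
P_X = Y_obs·Q·(S₀ − S) = 0.1355 × 1627 = 220.5 kg VSS/d.
Carbonaceous O₂ demand = substrate oxidised − cell-mass equivalent = 1627 − 1.42 × 220.5 = 1314 kg O₂/d.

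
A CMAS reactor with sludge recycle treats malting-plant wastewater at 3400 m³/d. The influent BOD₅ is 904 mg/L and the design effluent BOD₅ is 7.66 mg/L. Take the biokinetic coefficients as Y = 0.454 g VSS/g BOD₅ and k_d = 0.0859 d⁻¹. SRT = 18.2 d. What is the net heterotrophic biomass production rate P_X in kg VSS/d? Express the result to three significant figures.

P_X ≈ 540 kg VSS/d

Y_obs = Y / (1 + k_d θ_c) = 0.454 / (1 + 0.0859 × 18.2) = 0.454 / 2.563 = 0.1771.
Q·(S₀ − S) = 3400 × (904 − 7.66) × 10⁻³ = 3048 kg/d removed.
P_X = Y_obs · Q(S₀ − S) = 0.1771 × 3048 = 539.8 kg VSS/d.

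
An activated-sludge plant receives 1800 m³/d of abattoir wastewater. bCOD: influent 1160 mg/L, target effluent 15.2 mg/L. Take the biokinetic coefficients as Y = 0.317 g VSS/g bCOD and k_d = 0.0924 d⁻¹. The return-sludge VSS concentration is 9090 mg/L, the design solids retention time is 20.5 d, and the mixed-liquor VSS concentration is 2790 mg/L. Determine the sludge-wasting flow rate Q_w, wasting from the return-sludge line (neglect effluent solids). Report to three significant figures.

Q_w ≈ 24.8 m³/d

From the SRT design equation V = Y Q (S₀−S) θ_c / [X (1 + k_d θ_c)] = 0.317 × 1800 × (1160 − 15.2) × 20.5 / [2790 × (1 + 0.0924 × 20.5)] = 1.34×10^7 / 8075 = 1658 m³.
Q_w = (V·X)/(θ_c X_r) = 1658 × 2790 / (20.5 × 9090) = 24.83 m³/d.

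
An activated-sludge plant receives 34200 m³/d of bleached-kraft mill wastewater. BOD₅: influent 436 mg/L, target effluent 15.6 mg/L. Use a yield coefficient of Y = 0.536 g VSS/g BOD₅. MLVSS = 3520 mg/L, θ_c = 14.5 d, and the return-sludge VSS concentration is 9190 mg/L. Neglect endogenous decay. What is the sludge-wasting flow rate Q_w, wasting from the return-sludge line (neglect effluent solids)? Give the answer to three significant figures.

Q_w ≈ 839 m³/d

Biomass mass balance (decay neglected): V·X = Y·Q·(S₀ − S)·θ_c, so V = 0.536 × 34200 × (436 − 15.6) × 14.5 / 3520 = 31745 m³.
Wasting from the return line (neglecting effluent solids): Q_w = V·X / (θ_c·X_r) = 31745 × 3520 / (14.5 × 9190) = 838.6 m³/d.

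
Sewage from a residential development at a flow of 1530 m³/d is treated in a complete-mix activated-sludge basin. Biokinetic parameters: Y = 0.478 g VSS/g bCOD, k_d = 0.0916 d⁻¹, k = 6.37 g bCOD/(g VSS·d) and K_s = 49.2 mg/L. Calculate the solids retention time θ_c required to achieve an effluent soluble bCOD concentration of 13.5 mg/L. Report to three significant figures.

θ_c ≈ 1.77 d

Specific growth rate at S = 13.5 mg/L: μ = YkS/(K_s+S) = 0.478·6.37·13.5/(49.2+13.5) = 0.6556 d⁻¹.
1/θ_c = 0.6556 − 0.0916 = 0.5640 d⁻¹, so θ_c = 1.773 d.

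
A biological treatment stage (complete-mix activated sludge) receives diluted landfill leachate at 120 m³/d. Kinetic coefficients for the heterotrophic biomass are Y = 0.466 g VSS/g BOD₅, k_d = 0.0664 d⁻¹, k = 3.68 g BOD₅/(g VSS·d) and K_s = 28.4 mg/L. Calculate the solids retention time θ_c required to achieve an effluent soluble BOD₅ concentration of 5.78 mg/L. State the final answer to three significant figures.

θ_c ≈ 4.47 d

Specific growth rate at S = 5.78 mg/L: μ = YkS/(K_s+S) = 0.466·3.68·5.78/(28.4+5.78) = 0.2900 d⁻¹.
1/θ_c = 0.2900 − 0.0664 = 0.2236 d⁻¹, so θ_c = 4.472 d.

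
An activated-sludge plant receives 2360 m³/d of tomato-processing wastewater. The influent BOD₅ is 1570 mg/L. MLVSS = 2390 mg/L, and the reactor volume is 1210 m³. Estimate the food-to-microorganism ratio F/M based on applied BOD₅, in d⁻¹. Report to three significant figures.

F/M ≈ 1.28 d⁻¹

F/M = Q·S₀ / (V·X) = 2360 × 1570 / (1210 × 2390) = 1.281 g BOD₅·(g VSS·d)⁻¹.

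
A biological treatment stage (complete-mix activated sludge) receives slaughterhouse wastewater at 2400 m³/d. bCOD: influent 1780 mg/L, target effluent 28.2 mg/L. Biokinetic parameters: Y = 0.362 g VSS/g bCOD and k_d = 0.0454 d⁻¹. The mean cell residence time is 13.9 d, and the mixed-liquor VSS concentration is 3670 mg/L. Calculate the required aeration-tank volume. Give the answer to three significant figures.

V ≈ 3530 m³

Steady-state biomass mass balance: V·X·(1 + k_d·θ_c) = Y·Q·(S₀ − S)·θ_c, so V = 0.362 × 2400 × (1780 − 28.2) × 13.9 / [3670 × (1 + 0.0454 × 13.9)] = 2.12×10^7 / 5986 = 3534 m³.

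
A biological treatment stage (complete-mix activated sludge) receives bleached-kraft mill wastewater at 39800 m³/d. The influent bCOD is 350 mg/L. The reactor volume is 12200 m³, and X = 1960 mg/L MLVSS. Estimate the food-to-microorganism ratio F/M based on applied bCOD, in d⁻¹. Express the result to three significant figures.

F/M = applied load / biomass = Q·S₀/(V·X) = 39800 × 350 / (12200 × 1960) = 0.5826 d⁻¹.

F/M ≈ 0.583 d⁻¹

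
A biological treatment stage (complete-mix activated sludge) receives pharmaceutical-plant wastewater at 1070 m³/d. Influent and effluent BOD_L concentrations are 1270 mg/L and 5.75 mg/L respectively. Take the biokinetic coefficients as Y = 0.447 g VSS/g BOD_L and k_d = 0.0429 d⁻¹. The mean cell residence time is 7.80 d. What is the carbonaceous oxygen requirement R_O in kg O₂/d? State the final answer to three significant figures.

R_O ≈ 709 kg O₂/d

Observed yield with endogenous decay: Y_obs = Y / (1 + k_d·θ_c) = 0.447 / (1 + 0.0429 × 7.80) = 0.447 / 1.335 = 0.3349 g VSS/g BOD_L.
Q·(S₀ − S) = 1070 × (1270 − 5.75) × 10⁻³ = 1353 kg/d removed.
P_X = Y_obs·Q·(S₀ − S) = 0.3349 × 1353 = 453.1 kg VSS/d.
Carbonaceous O₂ demand = substrate oxidised − cell-mass equivalent = 1353 − 1.42 × 453.1 = 709.4 kg O₂/d.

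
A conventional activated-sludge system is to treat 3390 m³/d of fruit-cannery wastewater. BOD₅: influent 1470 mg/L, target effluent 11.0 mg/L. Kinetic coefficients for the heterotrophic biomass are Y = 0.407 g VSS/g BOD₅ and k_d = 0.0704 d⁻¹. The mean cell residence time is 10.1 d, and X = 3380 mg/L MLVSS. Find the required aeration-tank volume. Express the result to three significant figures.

V ≈ 3520 m³

From the SRT design equation V = Y Q (S₀−S) θ_c / [X (1 + k_d θ_c)] = 0.407 × 3390 × (1470 − 11.0) × 10.1 / [3380 × (1 + 0.0704 × 10.1)] = 2.03×10^7 / 5783 = 3516 m³.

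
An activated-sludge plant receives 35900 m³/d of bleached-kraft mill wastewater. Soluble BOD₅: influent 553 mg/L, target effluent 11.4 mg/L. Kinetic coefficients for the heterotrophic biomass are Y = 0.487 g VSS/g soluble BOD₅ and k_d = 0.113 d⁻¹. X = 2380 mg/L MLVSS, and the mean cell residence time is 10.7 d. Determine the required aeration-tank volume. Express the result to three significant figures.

From the SRT design equation V = Y Q (S₀−S) θ_c / [X (1 + k_d θ_c)] = 0.487 × 35900 × (553 − 11.4) × 10.7 / [2380 × (1 + 0.113 × 10.7)] = 1.01×10^8 / 5258 = 19271 m³.

V ≈ 19300 m³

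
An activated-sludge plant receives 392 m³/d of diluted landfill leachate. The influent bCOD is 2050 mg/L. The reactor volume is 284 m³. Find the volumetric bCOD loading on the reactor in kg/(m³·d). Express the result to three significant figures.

Applied bCOD load per unit volume = Q·S₀/V = (392 × 2050/1000)/284.0 = 2.830 kg bCOD·m⁻³·d⁻¹.

L_v ≈ 2.83 kg bCOD/(m³·d)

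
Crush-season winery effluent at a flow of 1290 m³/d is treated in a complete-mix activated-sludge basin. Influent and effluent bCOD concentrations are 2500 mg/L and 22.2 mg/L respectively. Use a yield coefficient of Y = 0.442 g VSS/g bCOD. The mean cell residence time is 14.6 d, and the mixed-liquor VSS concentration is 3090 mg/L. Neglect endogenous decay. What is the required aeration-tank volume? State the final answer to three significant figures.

V ≈ 6680 m³

Biomass mass balance (decay neglected): V·X = Y·Q·(S₀ − S)·θ_c, so V = 0.442 × 1290 × (2500 − 22.2) × 14.6 / 3090 = 6675 m³.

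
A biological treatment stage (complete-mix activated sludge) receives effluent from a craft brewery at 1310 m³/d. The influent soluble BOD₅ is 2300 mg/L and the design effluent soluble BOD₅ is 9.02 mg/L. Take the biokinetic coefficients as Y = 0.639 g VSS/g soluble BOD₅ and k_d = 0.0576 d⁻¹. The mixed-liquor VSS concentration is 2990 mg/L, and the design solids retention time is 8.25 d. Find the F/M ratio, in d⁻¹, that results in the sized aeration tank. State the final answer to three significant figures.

Rearranging the biomass balance for a CMAS with decay, V = Y·Q·ΔS·θ_c / [X·(1+k_d θ_c)] = 0.639 × 1310 × (2300 − 9.02) × 8.25 / [2990 × (1 + 0.0576 × 8.25)] = 1.58×10^7 / 4411 = 3587 m³.
Food-to-microorganism ratio F/M = Q S₀ / (V X) = 1310 × 2300 / (3587 × 2990) = 0.2809 d⁻¹.

F/M ≈ 0.281 d⁻¹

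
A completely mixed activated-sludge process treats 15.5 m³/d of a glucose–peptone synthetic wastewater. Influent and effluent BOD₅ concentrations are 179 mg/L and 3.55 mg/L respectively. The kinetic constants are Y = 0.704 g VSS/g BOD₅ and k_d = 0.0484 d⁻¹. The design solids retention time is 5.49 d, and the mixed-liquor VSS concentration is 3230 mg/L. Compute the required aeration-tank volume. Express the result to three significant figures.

V ≈ 2.57 m³

From the SRT design equation V = Y Q (S₀−S) θ_c / [X (1 + k_d θ_c)] = 0.704 × 15.5 × (179 − 3.55) × 5.49 / [3230 × (1 + 0.0484 × 5.49)] = 1.05×10^4 / 4088 = 2.571 m³.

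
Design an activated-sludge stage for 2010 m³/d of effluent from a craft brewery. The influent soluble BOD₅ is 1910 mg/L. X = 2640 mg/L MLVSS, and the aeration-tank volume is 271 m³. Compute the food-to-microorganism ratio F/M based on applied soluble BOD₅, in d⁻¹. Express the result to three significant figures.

F/M = applied load / biomass = Q·S₀/(V·X) = 2010 × 1910 / (271.0 × 2640) = 5.366 d⁻¹.

F/M ≈ 5.37 d⁻¹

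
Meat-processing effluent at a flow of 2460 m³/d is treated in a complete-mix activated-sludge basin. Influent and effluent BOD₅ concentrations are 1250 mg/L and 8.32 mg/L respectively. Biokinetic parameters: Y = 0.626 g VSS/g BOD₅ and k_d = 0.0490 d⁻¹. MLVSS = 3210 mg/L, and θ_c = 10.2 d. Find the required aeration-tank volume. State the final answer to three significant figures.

From the SRT design equation V = Y Q (S₀−S) θ_c / [X (1 + k_d θ_c)] = 0.626 × 2460 × (1250 − 8.32) × 10.2 / [3210 × (1 + 0.0490 × 10.2)] = 1.95×10^7 / 4814 = 4051 m³.

V ≈ 4050 m³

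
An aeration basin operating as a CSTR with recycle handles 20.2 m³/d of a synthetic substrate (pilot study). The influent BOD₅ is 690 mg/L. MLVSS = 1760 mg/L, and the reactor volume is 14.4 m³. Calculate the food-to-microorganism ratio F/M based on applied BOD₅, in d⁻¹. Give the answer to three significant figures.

F/M ≈ 0.550 d⁻¹

Food-to-microorganism ratio F/M = Q S₀ / (V X) = 20.2 × 690 / (14.40 × 1760) = 0.5500 d⁻¹.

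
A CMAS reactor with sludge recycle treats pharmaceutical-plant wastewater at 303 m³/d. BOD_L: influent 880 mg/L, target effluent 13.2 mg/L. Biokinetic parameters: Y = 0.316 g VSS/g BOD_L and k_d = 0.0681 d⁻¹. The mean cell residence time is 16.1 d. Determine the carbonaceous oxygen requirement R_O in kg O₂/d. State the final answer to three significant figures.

R_O ≈ 206 kg O₂/d

Y_obs = Y / (1 + k_d θ_c) = 0.316 / (1 + 0.0681 × 16.1) = 0.316 / 2.096 = 0.1507.
Substrate removed = Q·(S₀ − S) = 303 m³/d × (880 − 13.2) g/m³ = 2.63×10^5 g/d = 262.6 kg/d.
P_X = Y_obs·Q·(S₀ − S) = 0.1507 × 262.6 = 39.59 kg VSS/d.
R_O = Q·ΔS − 1.42 P_X = 262.6 − 56.22 = 206.4 kg O₂/d.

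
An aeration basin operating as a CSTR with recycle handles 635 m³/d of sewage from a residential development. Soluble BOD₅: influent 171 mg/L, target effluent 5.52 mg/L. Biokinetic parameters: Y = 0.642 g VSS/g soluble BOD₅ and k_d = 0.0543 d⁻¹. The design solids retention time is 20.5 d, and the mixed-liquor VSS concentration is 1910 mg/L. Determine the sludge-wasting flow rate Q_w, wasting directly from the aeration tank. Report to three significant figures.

From the SRT design equation V = Y Q (S₀−S) θ_c / [X (1 + k_d θ_c)] = 0.642 × 635 × (171 − 5.52) × 20.5 / [1910 × (1 + 0.0543 × 20.5)] = 1.38×10^6 / 4036 = 342.6 m³.
With mixed-liquor wasting, θ_c = V/Q_w, so Q_w = V/θ_c = 342.6/20.5 = 16.71 m³/d.

Q_w ≈ 16.7 m³/d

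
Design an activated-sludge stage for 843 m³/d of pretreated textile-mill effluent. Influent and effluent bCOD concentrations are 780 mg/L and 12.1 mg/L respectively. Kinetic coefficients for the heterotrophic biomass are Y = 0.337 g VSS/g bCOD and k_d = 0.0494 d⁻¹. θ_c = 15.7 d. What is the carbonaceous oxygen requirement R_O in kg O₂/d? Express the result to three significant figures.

Y_obs = Y / (1 + k_d θ_c) = 0.337 / (1 + 0.0494 × 15.7) = 0.337 / 1.776 = 0.1898.
Substrate removed = Q·(S₀ − S) = 843 m³/d × (780 − 12.1) g/m³ = 6.47×10^5 g/d = 647.3 kg/d.
Biomass synthesised: P_X = Y_obs × 647.3 = 122.9 kg VSS/d.
R_O = Q·(S₀ − S) − 1.42·P_X = 647.3 − 1.42 × 122.9 = 472.9 kg O₂/d.

R_O ≈ 473 kg O₂/d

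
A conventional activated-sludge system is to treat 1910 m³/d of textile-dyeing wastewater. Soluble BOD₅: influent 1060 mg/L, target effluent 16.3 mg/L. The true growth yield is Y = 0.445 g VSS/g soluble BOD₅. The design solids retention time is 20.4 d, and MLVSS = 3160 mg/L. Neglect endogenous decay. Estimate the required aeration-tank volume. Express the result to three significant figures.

Biomass mass balance (decay neglected): V·X = Y·Q·(S₀ − S)·θ_c, so V = 0.445 × 1910 × (1060 − 16.3) × 20.4 / 3160 = 5727 m³.

V ≈ 5730 m³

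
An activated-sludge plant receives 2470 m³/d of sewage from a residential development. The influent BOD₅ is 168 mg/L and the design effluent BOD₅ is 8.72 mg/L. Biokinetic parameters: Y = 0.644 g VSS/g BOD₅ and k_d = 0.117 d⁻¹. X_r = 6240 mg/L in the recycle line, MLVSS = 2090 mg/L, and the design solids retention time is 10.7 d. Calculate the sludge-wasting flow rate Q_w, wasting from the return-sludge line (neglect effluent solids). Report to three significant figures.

Q_w ≈ 18.0 m³/d

Rearranging the biomass balance for a CMAS with decay, V = Y·Q·ΔS·θ_c / [X·(1+k_d θ_c)] = 0.644 × 2470 × (168 − 8.72) × 10.7 / [2090 × (1 + 0.117 × 10.7)] = 2.71×10^6 / 4706 = 576.0 m³.
θ_c = V·X/(Q_w·X_r) when wasting from the recycle, so Q_w = V·X/(θ_c·X_r) = 576.0 × 2090 / (10.7 × 6240) = 18.03 m³/d.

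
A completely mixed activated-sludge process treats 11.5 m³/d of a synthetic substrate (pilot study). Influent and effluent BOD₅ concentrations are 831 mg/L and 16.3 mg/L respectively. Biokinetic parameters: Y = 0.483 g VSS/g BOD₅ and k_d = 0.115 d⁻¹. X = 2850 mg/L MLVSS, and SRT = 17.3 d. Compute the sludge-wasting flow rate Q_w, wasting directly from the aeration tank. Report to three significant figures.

Q_w ≈ 0.531 m³/d

From the SRT design equation V = Y Q (S₀−S) θ_c / [X (1 + k_d θ_c)] = 0.483 × 11.5 × (831 − 16.3) × 17.3 / [2850 × (1 + 0.115 × 17.3)] = 7.83×10^4 / 8520 = 9.189 m³.
Wasting from the aeration tank: Q_w = V / θ_c = 9.189 / 17.3 = 0.5311 m³/d.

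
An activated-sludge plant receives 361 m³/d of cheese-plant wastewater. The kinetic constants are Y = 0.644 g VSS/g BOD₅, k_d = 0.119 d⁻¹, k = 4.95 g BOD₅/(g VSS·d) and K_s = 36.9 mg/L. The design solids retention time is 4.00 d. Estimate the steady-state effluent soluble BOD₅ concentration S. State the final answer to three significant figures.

Effluent substrate depends only on kinetics and SRT: S = K_s(1 + k_d θ_c) / [θ_c(Yk − k_d) − 1] = 36.9 × (1 + 0.119 × 4.00) / [4.00 × (0.644 × 4.95 − 0.119) − 1] = 54.46 / 11.28 = 4.830 mg/L.

S ≈ 4.83 mg/L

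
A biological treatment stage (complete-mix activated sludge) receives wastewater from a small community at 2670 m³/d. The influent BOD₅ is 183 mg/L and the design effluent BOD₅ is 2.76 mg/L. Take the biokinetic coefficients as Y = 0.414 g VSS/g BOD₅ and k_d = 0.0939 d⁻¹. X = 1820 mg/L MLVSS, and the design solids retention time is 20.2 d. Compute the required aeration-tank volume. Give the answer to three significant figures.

V ≈ 763 m³

Rearranging the biomass balance for a CMAS with decay, V = Y·Q·ΔS·θ_c / [X·(1+k_d θ_c)] = 0.414 × 2670 × (183 − 2.76) × 20.2 / [1820 × (1 + 0.0939 × 20.2)] = 4.02×10^6 / 5272 = 763.4 m³.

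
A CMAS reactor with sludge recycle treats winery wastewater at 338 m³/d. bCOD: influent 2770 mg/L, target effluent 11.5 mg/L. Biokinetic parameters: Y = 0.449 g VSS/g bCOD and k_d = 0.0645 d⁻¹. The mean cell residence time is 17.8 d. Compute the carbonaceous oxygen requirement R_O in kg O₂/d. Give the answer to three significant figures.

R_O ≈ 656 kg O₂/d

Y_obs = Y / (1 + k_d θ_c) = 0.449 / (1 + 0.0645 × 17.8) = 0.449 / 2.148 = 0.2090.
Mass of bCOD removed per day: Q(S₀ − S) = 338 × 2758 g/m³ = 932.4 kg/d.
P_X = Y_obs·Q·(S₀ − S) = 0.2090 × 932.4 = 194.9 kg VSS/d.
R_O = Q·(S₀ − S) − 1.42·P_X = 932.4 − 1.42 × 194.9 = 655.6 kg O₂/d.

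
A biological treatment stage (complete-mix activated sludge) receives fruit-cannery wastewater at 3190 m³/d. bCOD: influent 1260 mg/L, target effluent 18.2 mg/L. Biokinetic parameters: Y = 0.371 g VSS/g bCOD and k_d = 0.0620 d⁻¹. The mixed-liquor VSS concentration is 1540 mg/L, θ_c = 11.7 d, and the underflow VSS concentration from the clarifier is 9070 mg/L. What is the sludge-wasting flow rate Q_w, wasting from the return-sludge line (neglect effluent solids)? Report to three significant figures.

Q_w ≈ 93.9 m³/d

Rearranging the biomass balance for a CMAS with decay, V = Y·Q·ΔS·θ_c / [X·(1+k_d θ_c)] = 0.371 × 3190 × (1260 − 18.2) × 11.7 / [1540 × (1 + 0.0620 × 11.7)] = 1.72×10^7 / 2657 = 6471 m³.
Wasting from the return line (neglecting effluent solids): Q_w = V·X / (θ_c·X_r) = 6471 × 1540 / (11.7 × 9070) = 93.91 m³/d.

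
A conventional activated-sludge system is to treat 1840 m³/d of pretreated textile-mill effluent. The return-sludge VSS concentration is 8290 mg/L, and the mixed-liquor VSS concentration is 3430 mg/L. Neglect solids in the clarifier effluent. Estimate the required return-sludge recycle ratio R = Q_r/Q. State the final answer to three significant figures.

R = Q_r/Q = X/(X_r − X) = 3430 / (8290 − 3430) = 0.7058.

R ≈ 0.706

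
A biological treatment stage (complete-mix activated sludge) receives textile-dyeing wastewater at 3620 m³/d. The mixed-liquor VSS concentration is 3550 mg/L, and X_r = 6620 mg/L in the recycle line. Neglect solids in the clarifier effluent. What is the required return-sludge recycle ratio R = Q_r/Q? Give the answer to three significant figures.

R = Q_r/Q = X/(X_r − X) = 3550 / (6620 − 3550) = 1.156.

R ≈ 1.16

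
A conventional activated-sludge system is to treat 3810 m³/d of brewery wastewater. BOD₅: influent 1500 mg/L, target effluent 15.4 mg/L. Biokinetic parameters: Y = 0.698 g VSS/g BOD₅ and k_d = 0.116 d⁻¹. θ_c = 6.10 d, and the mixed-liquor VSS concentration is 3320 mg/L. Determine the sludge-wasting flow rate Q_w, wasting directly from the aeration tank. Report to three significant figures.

Steady-state biomass mass balance: V·X·(1 + k_d·θ_c) = Y·Q·(S₀ − S)·θ_c, so V = 0.698 × 3810 × (1500 − 15.4) × 6.10 / [3320 × (1 + 0.116 × 6.10)] = 2.41×10^7 / 5669 = 4248 m³.
Wasting from the aeration tank: Q_w = V / θ_c = 4248 / 6.10 = 696.4 m³/d.

Q_w ≈ 696 m³/d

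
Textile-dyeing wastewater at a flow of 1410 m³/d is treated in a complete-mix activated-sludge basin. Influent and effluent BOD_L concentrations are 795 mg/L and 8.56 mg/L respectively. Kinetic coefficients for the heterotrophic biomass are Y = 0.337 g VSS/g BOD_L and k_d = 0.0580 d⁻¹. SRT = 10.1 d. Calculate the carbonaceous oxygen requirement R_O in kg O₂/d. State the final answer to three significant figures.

R_O ≈ 774 kg O₂/d

Y_obs = Y / (1 + k_d θ_c) = 0.337 / (1 + 0.0580 × 10.1) = 0.337 / 1.586 = 0.2125.
ΔS = 795 − 8.56 = 786.4 mg/L, so the substrate removal rate is 1410 × 786.4/1000 = 1109 kg BOD_L/d.
Biomass synthesised: P_X = Y_obs × 1109 = 235.6 kg VSS/d.
R_O = Q·(S₀ − S) − 1.42·P_X = 1109 − 1.42 × 235.6 = 774.3 kg O₂/d.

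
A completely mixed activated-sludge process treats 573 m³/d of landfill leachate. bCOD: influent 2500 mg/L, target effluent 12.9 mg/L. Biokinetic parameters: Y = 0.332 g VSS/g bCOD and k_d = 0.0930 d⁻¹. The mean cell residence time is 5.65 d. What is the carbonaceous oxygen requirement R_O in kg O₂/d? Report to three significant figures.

R_O ≈ 985 kg O₂/d

The observed yield is Y_obs = Y/(1 + k_d·θ_c) = 0.332 / (1 + 0.0930 × 5.65) = 0.332 / 1.525 = 0.2176 g VSS per g bCOD removed.
Substrate removed = Q·(S₀ − S) = 573 m³/d × (2500 − 12.9) g/m³ = 1.43×10^6 g/d = 1425 kg/d.
P_X = Y_obs·Q·(S₀ − S) = 0.2176 × 1425 = 310.2 kg VSS/d.
R_O = Q·ΔS − 1.42 P_X = 1425 − 440.4 = 984.7 kg O₂/d.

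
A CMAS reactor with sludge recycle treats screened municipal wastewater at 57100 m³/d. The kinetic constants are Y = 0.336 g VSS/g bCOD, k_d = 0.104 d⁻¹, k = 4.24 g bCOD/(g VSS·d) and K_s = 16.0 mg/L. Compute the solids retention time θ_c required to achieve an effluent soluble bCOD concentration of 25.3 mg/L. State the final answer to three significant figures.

θ_c ≈ 1.30 d

From 1/θ_c = Y·k·S/(K_s + S) − k_d: Y·k·S/(K_s+S) = 0.336 × 4.24 × 25.3 / (16.0 + 25.3) = 0.8727 d⁻¹.
θ_c = 1/(μ − k_d) = 1/(0.8727 − 0.104) = 1/0.7687 = 1.301 d.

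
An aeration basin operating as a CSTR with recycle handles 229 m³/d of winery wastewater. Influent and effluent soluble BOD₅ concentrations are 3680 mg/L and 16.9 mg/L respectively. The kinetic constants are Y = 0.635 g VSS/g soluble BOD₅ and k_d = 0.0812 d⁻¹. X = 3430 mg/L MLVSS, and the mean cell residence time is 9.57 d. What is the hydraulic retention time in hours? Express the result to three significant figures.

τ ≈ 87.6 h

Steady-state biomass mass balance: V·X·(1 + k_d·θ_c) = Y·Q·(S₀ − S)·θ_c, so V = 0.635 × 229 × (3680 − 16.9) × 9.57 / [3430 × (1 + 0.0812 × 9.57)] = 5.1×10^6 / 6095 = 836.3 m³.
τ = V/Q = 836.3/229 = 3.652 d, or 87.65 h.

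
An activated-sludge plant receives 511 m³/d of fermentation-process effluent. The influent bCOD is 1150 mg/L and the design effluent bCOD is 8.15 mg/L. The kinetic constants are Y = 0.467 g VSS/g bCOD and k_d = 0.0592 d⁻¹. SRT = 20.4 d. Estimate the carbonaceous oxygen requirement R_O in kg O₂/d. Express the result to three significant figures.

R_O ≈ 408 kg O₂/d

The observed yield is Y_obs = Y/(1 + k_d·θ_c) = 0.467 / (1 + 0.0592 × 20.4) = 0.467 / 2.208 = 0.2115 g VSS per g bCOD removed.
Q·(S₀ − S) = 511 × (1150 − 8.15) × 10⁻³ = 583.5 kg/d removed.
Biomass synthesised: P_X = Y_obs × 583.5 = 123.4 kg VSS/d.
R_O = Q·(S₀ − S) − 1.42·P_X = 583.5 − 1.42 × 123.4 = 408.2 kg O₂/d.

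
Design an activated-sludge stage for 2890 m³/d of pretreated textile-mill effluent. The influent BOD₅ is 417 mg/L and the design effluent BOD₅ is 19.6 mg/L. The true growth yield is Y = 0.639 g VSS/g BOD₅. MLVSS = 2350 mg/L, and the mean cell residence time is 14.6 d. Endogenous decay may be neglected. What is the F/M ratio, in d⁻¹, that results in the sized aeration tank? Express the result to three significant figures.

Biomass mass balance (decay neglected): V·X = Y·Q·(S₀ − S)·θ_c, so V = 0.639 × 2890 × (417 − 19.6) × 14.6 / 2350 = 4559 m³.
F/M = Q·S₀ / (V·X) = 2890 × 417 / (4559 × 2350) = 0.1125 g BOD₅·(g VSS·d)⁻¹.

F/M ≈ 0.112 d⁻¹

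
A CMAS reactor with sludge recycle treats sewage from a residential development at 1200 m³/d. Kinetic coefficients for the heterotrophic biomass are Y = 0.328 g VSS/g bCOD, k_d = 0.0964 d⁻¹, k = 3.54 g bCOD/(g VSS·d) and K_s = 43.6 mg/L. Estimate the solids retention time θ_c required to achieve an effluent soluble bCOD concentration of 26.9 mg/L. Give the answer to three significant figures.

Specific growth rate at S = 26.9 mg/L: μ = YkS/(K_s+S) = 0.328·3.54·26.9/(43.6+26.9) = 0.4430 d⁻¹.
1/θ_c = 0.4430 − 0.0964 = 0.3466 d⁻¹, so θ_c = 2.885 d.

θ_c ≈ 2.88 d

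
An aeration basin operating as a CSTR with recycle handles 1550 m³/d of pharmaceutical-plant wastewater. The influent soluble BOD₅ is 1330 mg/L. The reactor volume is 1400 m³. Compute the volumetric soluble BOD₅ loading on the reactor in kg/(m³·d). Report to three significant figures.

L_v ≈ 1.47 kg soluble BOD₅/(m³·d)

L_v = Q S₀ / V = 1550 × 1330 × 10⁻³ / 1400 = 1.472 kg/(m³·d).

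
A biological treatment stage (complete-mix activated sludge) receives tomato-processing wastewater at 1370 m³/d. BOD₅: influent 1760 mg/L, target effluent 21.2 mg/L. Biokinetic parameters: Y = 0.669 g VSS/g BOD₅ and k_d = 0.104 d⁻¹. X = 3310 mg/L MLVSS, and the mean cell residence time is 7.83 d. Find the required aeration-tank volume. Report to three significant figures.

V ≈ 2080 m³

Steady-state biomass mass balance: V·X·(1 + k_d·θ_c) = Y·Q·(S₀ − S)·θ_c, so V = 0.669 × 1370 × (1760 − 21.2) × 7.83 / [3310 × (1 + 0.104 × 7.83)] = 1.25×10^7 / 6005 = 2078 m³.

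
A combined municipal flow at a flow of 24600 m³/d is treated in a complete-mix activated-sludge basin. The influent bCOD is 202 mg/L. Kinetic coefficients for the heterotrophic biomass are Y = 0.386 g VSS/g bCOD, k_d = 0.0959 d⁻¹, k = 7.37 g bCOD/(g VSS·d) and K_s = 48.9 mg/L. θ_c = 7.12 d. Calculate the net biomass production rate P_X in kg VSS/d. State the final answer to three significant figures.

Effluent substrate depends only on kinetics and SRT: S = K_s(1 + k_d θ_c) / [θ_c(Yk − k_d) − 1] = 48.9 × (1 + 0.0959 × 7.12) / [7.12 × (0.386 × 7.37 − 0.0959) − 1] = 82.29 / 18.57 = 4.431 mg/L.
Y_obs = Y / (1 + k_d θ_c) = 0.386 / (1 + 0.0959 × 7.12) = 0.386 / 1.683 = 0.2294.
ΔS = 202 − 4.43 = 197.6 mg/L, so the substrate removal rate is 24600 × 197.6/1000 = 4860 kg bCOD/d.
Biomass produced: P_X = Y_obs·Q·ΔS = 0.2294 × 4860 ≈ 1115 kg VSS/d.

P_X ≈ 1110 kg VSS/d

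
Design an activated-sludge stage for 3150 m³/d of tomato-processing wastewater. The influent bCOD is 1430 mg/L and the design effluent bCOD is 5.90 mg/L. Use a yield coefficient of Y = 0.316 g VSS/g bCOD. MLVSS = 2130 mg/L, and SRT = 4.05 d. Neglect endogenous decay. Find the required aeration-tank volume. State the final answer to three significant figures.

V ≈ 2700 m³

V·X = Y·Q·ΔS·θ_c gives V = 0.316 × 3150 × (1430 − 5.90) × 4.05 / 2130 = 2695 m³.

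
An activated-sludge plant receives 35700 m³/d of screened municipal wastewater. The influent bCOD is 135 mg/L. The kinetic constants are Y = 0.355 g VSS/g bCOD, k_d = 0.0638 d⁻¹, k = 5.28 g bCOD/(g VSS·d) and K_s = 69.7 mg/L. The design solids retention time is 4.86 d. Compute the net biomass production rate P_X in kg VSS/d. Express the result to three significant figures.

P_X ≈ 1190 kg VSS/d

From the Monod/SRT balance for a CMAS, S = K_s·(1+k_d θ_c)/[θ_c·(Y k − k_d) − 1] = 69.7 × (1 + 0.0638 × 4.86) / [4.86 × (0.355 × 5.28 − 0.0638) − 1] = 91.31 / 7.800 = 11.71 mg/L.
Correct the yield for decay: Y_obs = Y/(1 + k_d θ_c) = 0.355 / (1 + 0.0638 × 4.86) = 0.355 / 1.310 = 0.2710.
Substrate removed = Q·(S₀ − S) = 35700 m³/d × (135 − 11.7) g/m³ = 4.4×10^6 g/d = 4402 kg/d.
Biomass produced: P_X = Y_obs·Q·ΔS = 0.2710 × 4402 ≈ 1193 kg VSS/d.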